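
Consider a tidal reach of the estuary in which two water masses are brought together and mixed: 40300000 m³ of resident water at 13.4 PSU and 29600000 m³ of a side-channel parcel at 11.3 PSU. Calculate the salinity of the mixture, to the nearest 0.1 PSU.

12.5 PSU

Mass of salt is conserved:
salt = 40,300,000×13.4 + 29,600,000×11.3 = 540,020,000 + 334,480,000 = 874,500,000
volume = 40,300,000 + 29,600,000 = 69,900,000 m³
S = 874,500,000 / 69,900,000 = 12.511 PSU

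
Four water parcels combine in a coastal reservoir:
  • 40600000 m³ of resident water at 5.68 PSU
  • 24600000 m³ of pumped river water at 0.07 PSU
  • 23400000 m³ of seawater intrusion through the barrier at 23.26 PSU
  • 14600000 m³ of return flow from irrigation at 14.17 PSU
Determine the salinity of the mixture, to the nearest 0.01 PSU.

9.53 PSU

Total salt / total volume:
salt = 40,600,000×5.68 + 24,600,000×0.07 + 23,400,000×23.26 + 14,600,000×14.17 = 230,608,000 + 1,722,000 + 544,284,000 + 206,882,000 = 983,496,000
volume = 40,600,000 + 24,600,000 + 23,400,000 + 14,600,000 = 103,200,000 m³
S = 983,496,000 / 103,200,000 = 9.53 PSU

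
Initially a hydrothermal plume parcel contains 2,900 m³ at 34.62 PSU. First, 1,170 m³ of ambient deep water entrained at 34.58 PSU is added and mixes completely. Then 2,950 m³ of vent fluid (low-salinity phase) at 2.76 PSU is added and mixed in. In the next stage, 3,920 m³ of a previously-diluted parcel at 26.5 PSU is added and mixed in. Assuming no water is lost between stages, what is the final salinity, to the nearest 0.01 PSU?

23.12 PSU

Total salt / total volume:
Initial salt = 2,900×34.62 = 100,398
After stage 1: salt = 100,398 + 1,170×34.58 = 140,856.6; volume = 4,070 m³; S = 34.609 PSU
After stage 2: salt = 140,856.6 + 2,950×2.76 = 148,998.6; volume = 7,020 m³; S = 21.225 PSU
After stage 3: salt = 148,998.6 + 3,920×26.5 = 252,878.6; volume = 10,940 m³
S = 252,878.6 / 10,940 = 23.115 PSU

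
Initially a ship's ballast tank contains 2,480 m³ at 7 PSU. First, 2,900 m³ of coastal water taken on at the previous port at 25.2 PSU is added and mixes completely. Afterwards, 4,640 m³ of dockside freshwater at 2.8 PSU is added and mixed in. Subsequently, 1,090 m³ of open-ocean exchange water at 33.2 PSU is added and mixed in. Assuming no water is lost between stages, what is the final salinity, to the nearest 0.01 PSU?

12.57 PSU

Total salt / total volume:
Initial salt = 2,480×7 = 17,360
After stage 1: salt = 17,360 + 2,900×25.2 = 90,440; volume = 5,380 m³; S = 16.81 PSU
After stage 2: salt = 90,440 + 4,640×2.8 = 103,432; volume = 10,020 m³; S = 10.323 PSU
After stage 3: salt = 103,432 + 1,090×33.2 = 139,620; volume = 11,110 m³
S = 139,620 / 11,110 = 12.5671 PSU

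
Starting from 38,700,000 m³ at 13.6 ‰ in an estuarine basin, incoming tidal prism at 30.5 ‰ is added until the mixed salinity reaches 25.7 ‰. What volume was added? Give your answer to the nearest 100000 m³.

Salt balance: 38,700,000×13.6 + V×30.5 = (38,700,000+V)×25.7
526,320,000 + 30.5V = 994,590,000 + 25.7V
468,270,000 = 4.8V
V = 97,556,250 m³

97600000 m³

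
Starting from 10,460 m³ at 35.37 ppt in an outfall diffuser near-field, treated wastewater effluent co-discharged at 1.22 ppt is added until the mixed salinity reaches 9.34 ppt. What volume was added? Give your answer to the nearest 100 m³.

33500 m³

Salt balance: 10,460×35.37 + V×1.22 = (10,460+V)×9.34
369,970.2 + 1.22V = 97,696.4 + 9.34V
272,273.8 = 8.12V
V = 33,531.26 m³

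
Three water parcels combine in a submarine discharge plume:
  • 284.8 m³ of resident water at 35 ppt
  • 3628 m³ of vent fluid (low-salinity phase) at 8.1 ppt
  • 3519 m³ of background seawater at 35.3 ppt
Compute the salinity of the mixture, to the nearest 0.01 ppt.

22.01 ppt

Total salt / total volume:
salt = 284.8×35 + 3,628×8.1 + 3,519×35.3 = 9,968 + 29,386.8 + 124,220.7 = 163,575.5
volume = 284.8 + 3,628 + 3,519 = 7,431.8 m³
S = 163,575.5 / 7,431.8 = 22.0102 ppt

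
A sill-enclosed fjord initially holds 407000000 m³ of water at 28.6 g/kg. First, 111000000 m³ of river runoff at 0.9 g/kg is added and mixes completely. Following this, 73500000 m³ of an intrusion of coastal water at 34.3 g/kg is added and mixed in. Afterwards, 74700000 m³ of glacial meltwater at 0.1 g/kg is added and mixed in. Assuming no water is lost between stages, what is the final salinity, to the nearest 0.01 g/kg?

Weighted by volume,
Initial salt = 407,000,000×28.6 = 11,640,200,000
After stage 1: salt = 11,640,200,000 + 111,000,000×0.9 = 11,740,100,000; volume = 518,000,000 m³; S = 22.664 g/kg
After stage 2: salt = 11,740,100,000 + 73,500,000×34.3 = 14,261,150,000; volume = 591,500,000 m³; S = 24.11 g/kg
After stage 3: salt = 14,261,150,000 + 74,700,000×0.1 = 14,268,620,000; volume = 666,200,000 m³
S = 14,268,620,000 / 666,200,000 = 21.4179 g/kg

21.42 g/kg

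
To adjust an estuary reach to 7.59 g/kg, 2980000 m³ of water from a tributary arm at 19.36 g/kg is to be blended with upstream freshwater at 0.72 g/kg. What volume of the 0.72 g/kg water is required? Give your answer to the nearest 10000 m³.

5110000 m³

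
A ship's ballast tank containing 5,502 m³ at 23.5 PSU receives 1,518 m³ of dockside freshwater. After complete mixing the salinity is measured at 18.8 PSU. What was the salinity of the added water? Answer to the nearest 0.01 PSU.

1.76 PSU

Salt balance: 5,502×23.5 + 1,518×S = 7,020×18.8
129,297 + 1,518·S = 131,976
S = (131,976 − 129,297) / 1,518 = 1.7648 PSU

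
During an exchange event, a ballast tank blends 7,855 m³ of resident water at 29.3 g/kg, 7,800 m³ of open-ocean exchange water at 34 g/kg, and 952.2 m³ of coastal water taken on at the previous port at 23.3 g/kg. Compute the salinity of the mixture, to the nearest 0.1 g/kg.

31.2 g/kg

Weighted by volume,
salt = 7,855×29.3 + 7,800×34 + 952.2×23.3 = 230,151.5 + 265,200 + 22,186.26 = 517,537.76
volume = 7,855 + 7,800 + 952.2 = 16,607.2 m³
S = 517,537.76 / 16,607.2 = 31.163 g/kg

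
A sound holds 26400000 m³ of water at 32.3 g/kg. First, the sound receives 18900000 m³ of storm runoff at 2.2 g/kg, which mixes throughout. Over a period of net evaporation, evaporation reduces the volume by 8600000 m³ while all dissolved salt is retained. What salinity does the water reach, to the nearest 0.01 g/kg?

24.37 g/kg

After mixing: salt = 26,400,000×32.3 + 18,900,000×2.2 = 894,300,000; volume = 45,300,000 m³
After evaporation: salt unchanged = 894,300,000; volume = 45,300,000 − 8,600,000 = 36,700,000 m³
S = 894,300,000 / 36,700,000 = 24.3678 g/kg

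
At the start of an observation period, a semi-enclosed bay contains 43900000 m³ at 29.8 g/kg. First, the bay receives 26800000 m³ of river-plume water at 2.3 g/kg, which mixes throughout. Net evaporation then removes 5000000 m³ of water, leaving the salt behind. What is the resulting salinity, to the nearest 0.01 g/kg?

20.85 g/kg

After mixing: salt = 43,900,000×29.8 + 26,800,000×2.3 = 1,369,860,000; volume = 70,700,000 m³
After evaporation: salt unchanged = 1,369,860,000; volume = 70,700,000 − 5,000,000 = 65,700,000 m³
S = 1,369,860,000 / 65,700,000 = 20.8502 g/kg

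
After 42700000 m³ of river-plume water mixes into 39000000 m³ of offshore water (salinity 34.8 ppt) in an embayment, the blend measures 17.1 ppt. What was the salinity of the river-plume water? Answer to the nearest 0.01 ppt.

0.93 ppt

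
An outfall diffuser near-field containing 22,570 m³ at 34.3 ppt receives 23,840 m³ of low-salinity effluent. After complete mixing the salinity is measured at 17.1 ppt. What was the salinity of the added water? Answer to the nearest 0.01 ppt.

0.82 ppt

Salt balance: 22,570×34.3 + 23,840×S = 46,410×17.1
774,151 + 23,840·S = 793,611
S = (793,611 − 774,151) / 23,840 = 0.8163 ppt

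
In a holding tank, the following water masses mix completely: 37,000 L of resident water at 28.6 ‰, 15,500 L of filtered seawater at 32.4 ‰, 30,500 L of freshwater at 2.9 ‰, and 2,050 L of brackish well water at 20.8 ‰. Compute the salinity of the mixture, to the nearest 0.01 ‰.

Mass of salt is conserved:
salt = 37,000×28.6 + 15,500×32.4 + 30,500×2.9 + 2,050×20.8 = 1,058,200 + 502,200 + 88,450 + 42,640 = 1,691,490
volume = 37,000 + 15,500 + 30,500 + 2,050 = 85,050 L
S = 1,691,490 / 85,050 = 19.8882 ‰

19.89 ‰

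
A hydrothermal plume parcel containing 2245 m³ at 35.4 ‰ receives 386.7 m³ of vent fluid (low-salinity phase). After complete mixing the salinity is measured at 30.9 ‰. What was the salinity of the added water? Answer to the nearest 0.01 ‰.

4.78 ‰

Salt balance: 2,245×35.4 + 386.7×S = 2,631.7×30.9
79,473 + 386.7·S = 81,319.53
S = (81,319.53 − 79,473) / 386.7 = 4.7751 ‰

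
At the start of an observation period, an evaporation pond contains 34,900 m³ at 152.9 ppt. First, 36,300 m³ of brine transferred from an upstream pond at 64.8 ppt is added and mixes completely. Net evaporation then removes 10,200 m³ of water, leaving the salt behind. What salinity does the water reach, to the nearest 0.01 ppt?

After mixing: salt = 34,900×152.9 + 36,300×64.8 = 7,688,450; volume = 71,200 m³
After evaporation: salt unchanged = 7,688,450; volume = 71,200 − 10,200 = 61,000 m³
S = 7,688,450 / 61,000 = 126.0402 ppt

126.04 ppt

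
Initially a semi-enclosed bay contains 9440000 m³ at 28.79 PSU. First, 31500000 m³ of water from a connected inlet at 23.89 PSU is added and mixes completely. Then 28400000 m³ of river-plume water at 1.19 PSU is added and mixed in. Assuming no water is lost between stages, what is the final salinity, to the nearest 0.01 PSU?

15.26 PSU

Conserving salt mass:
Initial salt = 9,440,000×28.79 = 271,777,600
After stage 1: salt = 271,777,600 + 31,500,000×23.89 = 1,024,312,600; volume = 40,940,000 m³; S = 25.02 PSU
After stage 2: salt = 1,024,312,600 + 28,400,000×1.19 = 1,058,108,600; volume = 69,340,000 m³
S = 1,058,108,600 / 69,340,000 = 15.2597 PSU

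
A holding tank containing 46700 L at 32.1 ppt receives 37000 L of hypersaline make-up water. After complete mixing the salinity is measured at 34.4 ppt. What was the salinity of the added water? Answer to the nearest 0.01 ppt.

Salt balance: 46,700×32.1 + 37,000×S = 83,700×34.4
1,499,070 + 37,000·S = 2,879,280
S = (2,879,280 − 1,499,070) / 37,000 = 37.303 ppt

37.30 ppt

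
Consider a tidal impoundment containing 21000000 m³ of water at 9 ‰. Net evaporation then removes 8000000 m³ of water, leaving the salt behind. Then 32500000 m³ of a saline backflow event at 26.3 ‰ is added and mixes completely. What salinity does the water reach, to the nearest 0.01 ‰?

22.94 ‰

After evaporation: salt = 21,000,000×9 = 189,000,000; volume = 21,000,000 − 8,000,000 = 13,000,000 m³
After mixing: salt = 189,000,000 + 32,500,000×26.3 = 1,043,750,000; volume = 13,000,000 + 32,500,000 = 45,500,000 m³
S = 1,043,750,000 / 45,500,000 = 22.9396 ‰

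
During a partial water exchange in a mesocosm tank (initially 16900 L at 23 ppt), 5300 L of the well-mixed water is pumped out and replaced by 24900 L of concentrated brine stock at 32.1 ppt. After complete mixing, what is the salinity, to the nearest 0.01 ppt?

Remaining after removal: 11,600 L at 23 ppt (salt = 266,800)
After addition: salt = 266,800 + 24,900×32.1 = 1,066,090; volume = 36,500 L
S = 1,066,090 / 36,500 = 29.2079 ppt

29.21 ppt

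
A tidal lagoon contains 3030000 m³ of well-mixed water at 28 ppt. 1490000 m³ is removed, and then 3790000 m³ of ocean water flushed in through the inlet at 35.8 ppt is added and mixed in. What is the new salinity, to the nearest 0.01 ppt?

Remaining after removal: 1,540,000 m³ at 28 ppt (salt = 43,120,000)
After addition: salt = 43,120,000 + 3,790,000×35.8 = 178,802,000; volume = 5,330,000 m³
S = 178,802,000 / 5,330,000 = 33.5463 ppt

33.55 ppt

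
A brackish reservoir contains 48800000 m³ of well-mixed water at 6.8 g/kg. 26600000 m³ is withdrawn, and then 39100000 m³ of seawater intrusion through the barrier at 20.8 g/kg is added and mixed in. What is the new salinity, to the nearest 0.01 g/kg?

Remaining after removal: 22,200,000 m³ at 6.8 g/kg (salt = 150,960,000)
After addition: salt = 150,960,000 + 39,100,000×20.8 = 964,240,000; volume = 61,300,000 m³
S = 964,240,000 / 61,300,000 = 15.7299 g/kg

15.73 g/kg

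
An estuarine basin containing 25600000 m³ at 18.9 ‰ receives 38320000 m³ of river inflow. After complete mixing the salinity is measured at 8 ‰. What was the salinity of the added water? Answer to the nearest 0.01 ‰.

Salt balance: 25,600,000×18.9 + 38,320,000×S = 63,920,000×8
483,840,000 + 38,320,000·S = 511,360,000
S = (511,360,000 − 483,840,000) / 38,320,000 = 0.7182 ‰

0.72 ‰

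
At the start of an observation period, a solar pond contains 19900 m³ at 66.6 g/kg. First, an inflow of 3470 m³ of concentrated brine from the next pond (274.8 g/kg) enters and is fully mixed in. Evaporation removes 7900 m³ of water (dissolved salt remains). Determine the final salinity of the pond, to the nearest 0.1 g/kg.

147.3 g/kg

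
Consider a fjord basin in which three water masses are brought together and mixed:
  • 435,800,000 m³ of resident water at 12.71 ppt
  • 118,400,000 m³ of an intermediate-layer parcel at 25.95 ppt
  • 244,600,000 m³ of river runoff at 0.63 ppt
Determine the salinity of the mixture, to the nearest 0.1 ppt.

11.0 ppt

Conserving salt mass:
salt = 435,800,000×12.71 + 118,400,000×25.95 + 244,600,000×0.63 = 5,539,018,000 + 3,072,480,000 + 154,098,000 = 8,765,596,000
volume = 435,800,000 + 118,400,000 + 244,600,000 = 798,800,000 m³
S = 8,765,596,000 / 798,800,000 = 10.973 ppt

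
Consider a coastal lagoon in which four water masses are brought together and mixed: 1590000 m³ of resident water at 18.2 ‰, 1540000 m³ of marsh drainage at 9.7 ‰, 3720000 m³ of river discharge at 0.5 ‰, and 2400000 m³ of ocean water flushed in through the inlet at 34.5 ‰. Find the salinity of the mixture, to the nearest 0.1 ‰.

Mass of salt is conserved:
salt = 1,590,000×18.2 + 1,540,000×9.7 + 3,720,000×0.5 + 2,400,000×34.5 = 28,938,000 + 14,938,000 + 1,860,000 + 82,800,000 = 128,536,000
volume = 1,590,000 + 1,540,000 + 3,720,000 + 2,400,000 = 9,250,000 m³
S = 128,536,000 / 9,250,000 = 13.896 ‰

13.9 ‰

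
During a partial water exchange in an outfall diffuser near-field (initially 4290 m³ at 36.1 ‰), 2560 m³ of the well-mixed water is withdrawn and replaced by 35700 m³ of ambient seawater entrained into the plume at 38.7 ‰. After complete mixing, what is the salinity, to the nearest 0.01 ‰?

Remaining after removal: 1,730 m³ at 36.1 ‰ (salt = 62,453)
After addition: salt = 62,453 + 35,700×38.7 = 1,444,043; volume = 37,430 m³
S = 1,444,043 / 37,430 = 38.5798 ‰

38.58 ‰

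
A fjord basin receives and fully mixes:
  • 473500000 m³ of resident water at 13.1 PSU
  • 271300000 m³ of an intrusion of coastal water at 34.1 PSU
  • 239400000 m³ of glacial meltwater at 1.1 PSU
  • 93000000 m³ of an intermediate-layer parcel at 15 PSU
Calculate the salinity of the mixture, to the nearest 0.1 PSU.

15.9 PSU

Weighted by volume,
salt = 473,500,000×13.1 + 271,300,000×34.1 + 239,400,000×1.1 + 93,000,000×15 = 6,202,850,000 + 9,251,330,000 + 263,340,000 + 1,395,000,000 = 17,112,520,000
volume = 473,500,000 + 271,300,000 + 239,400,000 + 93,000,000 = 1,077,200,000 m³
S = 17,112,520,000 / 1,077,200,000 = 15.886 PSU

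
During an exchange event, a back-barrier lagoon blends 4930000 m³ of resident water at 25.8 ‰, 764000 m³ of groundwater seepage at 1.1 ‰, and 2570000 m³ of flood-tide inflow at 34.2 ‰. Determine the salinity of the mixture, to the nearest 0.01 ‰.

26.13 ‰

Mass of salt is conserved:
salt = 4,930,000×25.8 + 764,000×1.1 + 2,570,000×34.2 = 127,194,000 + 840,400 + 87,894,000 = 215,928,400
volume = 4,930,000 + 764,000 + 2,570,000 = 8,264,000 m³
S = 215,928,400 / 8,264,000 = 26.1288 ‰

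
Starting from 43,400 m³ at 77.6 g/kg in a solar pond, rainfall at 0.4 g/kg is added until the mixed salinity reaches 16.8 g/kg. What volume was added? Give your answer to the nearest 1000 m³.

161000 m³

Salt balance: 43,400×77.6 + V×0.4 = (43,400+V)×16.8
3,367,840 + 0.4V = 729,120 + 16.8V
2,638,720 = 16.4V
V = 160,897.56 m³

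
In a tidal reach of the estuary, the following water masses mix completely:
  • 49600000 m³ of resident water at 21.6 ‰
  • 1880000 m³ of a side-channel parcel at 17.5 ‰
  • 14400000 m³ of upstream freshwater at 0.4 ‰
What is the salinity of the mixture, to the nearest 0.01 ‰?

16.85 ‰

Conserving salt mass:
salt = 49,600,000×21.6 + 1,880,000×17.5 + 14,400,000×0.4 = 1,071,360,000 + 32,900,000 + 5,760,000 = 1,110,020,000
volume = 49,600,000 + 1,880,000 + 14,400,000 = 65,880,000 m³
S = 1,110,020,000 / 65,880,000 = 16.8491 ‰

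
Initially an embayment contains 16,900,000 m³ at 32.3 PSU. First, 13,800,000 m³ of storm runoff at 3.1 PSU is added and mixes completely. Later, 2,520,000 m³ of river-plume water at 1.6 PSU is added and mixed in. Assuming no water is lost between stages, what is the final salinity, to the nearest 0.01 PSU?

Conserving salt mass:
Initial salt = 16,900,000×32.3 = 545,870,000
After stage 1: salt = 545,870,000 + 13,800,000×3.1 = 588,650,000; volume = 30,700,000 m³; S = 19.174 PSU
After stage 2: salt = 588,650,000 + 2,520,000×1.6 = 592,682,000; volume = 33,220,000 m³
S = 592,682,000 / 33,220,000 = 17.8411 PSU

17.84 PSU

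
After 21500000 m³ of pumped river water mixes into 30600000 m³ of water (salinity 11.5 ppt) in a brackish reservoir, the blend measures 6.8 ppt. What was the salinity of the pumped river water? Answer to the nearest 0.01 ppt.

0.11 ppt

Salt balance: 30,600,000×11.5 + 21,500,000×S = 52,100,000×6.8
351,900,000 + 21,500,000·S = 354,280,000
S = (354,280,000 − 351,900,000) / 21,500,000 = 0.1107 ppt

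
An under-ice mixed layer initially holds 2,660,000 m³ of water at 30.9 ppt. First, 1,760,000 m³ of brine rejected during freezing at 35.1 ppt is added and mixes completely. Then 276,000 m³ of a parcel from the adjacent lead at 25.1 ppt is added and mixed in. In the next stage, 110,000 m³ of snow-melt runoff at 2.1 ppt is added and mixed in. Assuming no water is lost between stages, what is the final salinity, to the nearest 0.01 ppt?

By conservation of dissolved salt,
Initial salt = 2,660,000×30.9 = 82,194,000
After stage 1: salt = 82,194,000 + 1,760,000×35.1 = 143,970,000; volume = 4,420,000 m³; S = 32.572 ppt
After stage 2: salt = 143,970,000 + 276,000×25.1 = 150,897,600; volume = 4,696,000 m³; S = 32.133 ppt
After stage 3: salt = 150,897,600 + 110,000×2.1 = 151,128,600; volume = 4,806,000 m³
S = 151,128,600 / 4,806,000 = 31.4458 ppt

31.45 ppt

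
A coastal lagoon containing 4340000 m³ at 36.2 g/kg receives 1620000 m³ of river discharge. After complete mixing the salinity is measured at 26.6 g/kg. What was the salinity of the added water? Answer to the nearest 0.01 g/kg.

0.88 g/kg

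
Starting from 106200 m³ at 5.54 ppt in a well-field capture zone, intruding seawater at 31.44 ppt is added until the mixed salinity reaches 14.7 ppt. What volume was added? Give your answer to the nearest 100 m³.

58100 m³

Salt balance: 106,200×5.54 + V×31.44 = (106,200+V)×14.7
588,348 + 31.44V = 1,561,140 + 14.7V
972,792 = 16.74V
V = 58,111.83 m³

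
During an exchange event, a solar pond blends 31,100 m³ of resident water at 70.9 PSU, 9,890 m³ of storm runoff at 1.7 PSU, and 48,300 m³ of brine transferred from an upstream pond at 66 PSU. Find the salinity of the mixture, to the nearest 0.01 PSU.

60.58 PSU

Salt balance:
salt = 31,100×70.9 + 9,890×1.7 + 48,300×66 = 2,204,990 + 16,813 + 3,187,800 = 5,409,603
volume = 31,100 + 9,890 + 48,300 = 89,290 m³
S = 5,409,603 / 89,290 = 60.5846 PSU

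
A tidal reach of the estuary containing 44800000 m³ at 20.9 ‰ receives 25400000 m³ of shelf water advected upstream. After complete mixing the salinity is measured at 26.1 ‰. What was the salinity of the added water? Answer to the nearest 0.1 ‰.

Salt balance: 44,800,000×20.9 + 25,400,000×S = 70,200,000×26.1
936,320,000 + 25,400,000·S = 1,832,220,000
S = (1,832,220,000 − 936,320,000) / 25,400,000 = 35.2717 ‰

35.3 ‰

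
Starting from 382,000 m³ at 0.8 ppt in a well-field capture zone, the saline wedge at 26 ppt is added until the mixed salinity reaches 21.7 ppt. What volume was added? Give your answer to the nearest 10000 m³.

1860000 m³

Salt balance: 382,000×0.8 + V×26 = (382,000+V)×21.7
305,600 + 26V = 8,289,400 + 21.7V
7,983,800 = 4.3V
V = 1,856,697.67 m³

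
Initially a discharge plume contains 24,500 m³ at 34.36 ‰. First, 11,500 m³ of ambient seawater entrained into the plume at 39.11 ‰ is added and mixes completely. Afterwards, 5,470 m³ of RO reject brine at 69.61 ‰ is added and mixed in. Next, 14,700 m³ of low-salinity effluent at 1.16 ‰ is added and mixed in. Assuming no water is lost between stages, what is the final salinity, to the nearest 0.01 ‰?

30.08 ‰

Weighted by volume,
Initial salt = 24,500×34.36 = 841,820
After stage 1: salt = 841,820 + 11,500×39.11 = 1,291,585; volume = 36,000 m³; S = 35.877 ‰
After stage 2: salt = 1,291,585 + 5,470×69.61 = 1,672,351.7; volume = 41,470 m³; S = 40.327 ‰
After stage 3: salt = 1,672,351.7 + 14,700×1.16 = 1,689,403.7; volume = 56,170 m³
S = 1,689,403.7 / 56,170 = 30.0766 ‰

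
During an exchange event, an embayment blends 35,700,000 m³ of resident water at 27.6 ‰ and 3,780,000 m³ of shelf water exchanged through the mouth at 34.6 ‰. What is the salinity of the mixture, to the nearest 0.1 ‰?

28.3 ‰

Salt balance:
salt = 35,700,000×27.6 + 3,780,000×34.6 = 985,320,000 + 130,788,000 = 1,116,108,000
volume = 35,700,000 + 3,780,000 = 39,480,000 m³
S = 1,116,108,000 / 39,480,000 = 28.27 ‰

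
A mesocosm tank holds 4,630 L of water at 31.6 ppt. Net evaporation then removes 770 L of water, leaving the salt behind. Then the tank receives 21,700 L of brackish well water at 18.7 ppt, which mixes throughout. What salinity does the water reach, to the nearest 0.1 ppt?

21.6 ppt

After evaporation: salt = 4,630×31.6 = 146,308; volume = 4,630 − 770 = 3,860 L
After mixing: salt = 146,308 + 21,700×18.7 = 552,098; volume = 3,860 + 21,700 = 25,560 L
S = 552,098 / 25,560 = 21.6001 ppt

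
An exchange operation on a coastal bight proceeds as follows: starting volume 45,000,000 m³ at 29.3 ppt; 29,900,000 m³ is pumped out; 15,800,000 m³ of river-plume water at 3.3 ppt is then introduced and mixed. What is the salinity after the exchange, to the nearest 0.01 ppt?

16.01 ppt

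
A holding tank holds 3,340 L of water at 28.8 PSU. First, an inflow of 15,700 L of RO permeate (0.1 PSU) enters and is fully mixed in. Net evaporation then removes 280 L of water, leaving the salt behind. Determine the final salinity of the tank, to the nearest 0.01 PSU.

After mixing: salt = 3,340×28.8 + 15,700×0.1 = 97,762; volume = 19,040 L
After evaporation: salt unchanged = 97,762; volume = 19,040 − 280 = 18,760 L
S = 97,762 / 18,760 = 5.2112 PSU

5.21 PSU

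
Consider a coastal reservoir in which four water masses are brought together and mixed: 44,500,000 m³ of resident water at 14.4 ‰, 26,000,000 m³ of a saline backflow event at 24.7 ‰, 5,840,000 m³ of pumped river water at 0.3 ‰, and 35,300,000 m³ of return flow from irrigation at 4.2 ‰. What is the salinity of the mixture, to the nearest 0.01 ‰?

12.84 ‰

Weighted by volume,
salt = 44,500,000×14.4 + 26,000,000×24.7 + 5,840,000×0.3 + 35,300,000×4.2 = 640,800,000 + 642,200,000 + 1,752,000 + 148,260,000 = 1,433,012,000
volume = 44,500,000 + 26,000,000 + 5,840,000 + 35,300,000 = 111,640,000 m³
S = 1,433,012,000 / 111,640,000 = 12.836 ‰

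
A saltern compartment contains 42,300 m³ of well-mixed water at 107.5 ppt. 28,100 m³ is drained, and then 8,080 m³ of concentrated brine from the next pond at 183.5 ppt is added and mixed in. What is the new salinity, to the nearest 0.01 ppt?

Remaining after removal: 14,200 m³ at 107.5 ppt (salt = 1,526,500)
After addition: salt = 1,526,500 + 8,080×183.5 = 3,009,180; volume = 22,280 m³
S = 3,009,180 / 22,280 = 135.0619 ppt

135.06 ppt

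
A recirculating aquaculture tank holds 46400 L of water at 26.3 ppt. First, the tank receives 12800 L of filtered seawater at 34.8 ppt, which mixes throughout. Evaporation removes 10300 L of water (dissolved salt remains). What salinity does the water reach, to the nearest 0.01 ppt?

34.06 ppt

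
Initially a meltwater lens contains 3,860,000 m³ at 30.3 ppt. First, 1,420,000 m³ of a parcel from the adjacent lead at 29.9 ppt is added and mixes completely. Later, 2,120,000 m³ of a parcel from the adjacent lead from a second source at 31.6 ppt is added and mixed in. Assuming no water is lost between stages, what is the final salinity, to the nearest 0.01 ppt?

30.60 ppt

Conserving salt mass:
Initial salt = 3,860,000×30.3 = 116,958,000
After stage 1: salt = 116,958,000 + 1,420,000×29.9 = 159,416,000; volume = 5,280,000 m³; S = 30.192 ppt
After stage 2: salt = 159,416,000 + 2,120,000×31.6 = 226,408,000; volume = 7,400,000 m³
S = 226,408,000 / 7,400,000 = 30.5957 ppt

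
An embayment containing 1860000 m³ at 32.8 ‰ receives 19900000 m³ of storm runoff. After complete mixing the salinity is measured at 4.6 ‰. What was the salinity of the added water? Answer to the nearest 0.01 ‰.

1.96 ‰

Salt balance: 1,860,000×32.8 + 19,900,000×S = 21,760,000×4.6
61,008,000 + 19,900,000·S = 100,096,000
S = (100,096,000 − 61,008,000) / 19,900,000 = 1.9642 ‰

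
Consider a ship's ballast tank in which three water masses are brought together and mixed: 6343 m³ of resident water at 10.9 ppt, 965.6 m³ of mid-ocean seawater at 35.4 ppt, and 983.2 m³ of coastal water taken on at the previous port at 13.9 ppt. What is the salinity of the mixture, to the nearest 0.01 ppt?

14.11 ppt

By conservation of dissolved salt,
salt = 6,343×10.9 + 965.6×35.4 + 983.2×13.9 = 69,138.7 + 34,182.24 + 13,666.48 = 116,987.42
volume = 6,343 + 965.6 + 983.2 = 8,291.8 m³
S = 116,987.42 / 8,291.8 = 14.1088 ppt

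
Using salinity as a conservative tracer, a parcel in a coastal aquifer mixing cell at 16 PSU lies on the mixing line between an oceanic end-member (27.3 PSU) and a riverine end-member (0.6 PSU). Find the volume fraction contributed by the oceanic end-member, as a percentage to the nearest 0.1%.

57.7%

Let g be the oceanic fraction. Salt balance per unit volume:
g×27.3 + (1−g)×0.6 = 16
g = (16 − 0.6) / (27.3 − 0.6) = 15.4/26.7 = 0.5768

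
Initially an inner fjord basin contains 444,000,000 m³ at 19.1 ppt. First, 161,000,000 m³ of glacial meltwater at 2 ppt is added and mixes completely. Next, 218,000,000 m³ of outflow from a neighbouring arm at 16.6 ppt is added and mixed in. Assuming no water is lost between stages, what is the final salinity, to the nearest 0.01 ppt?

15.09 ppt

Mass of salt is conserved:
Initial salt = 444,000,000×19.1 = 8,480,400,000
After stage 1: salt = 8,480,400,000 + 161,000,000×2 = 8,802,400,000; volume = 605,000,000 m³; S = 14.549 ppt
After stage 2: salt = 8,802,400,000 + 218,000,000×16.6 = 12,421,200,000; volume = 823,000,000 m³
S = 12,421,200,000 / 823,000,000 = 15.0926 ppt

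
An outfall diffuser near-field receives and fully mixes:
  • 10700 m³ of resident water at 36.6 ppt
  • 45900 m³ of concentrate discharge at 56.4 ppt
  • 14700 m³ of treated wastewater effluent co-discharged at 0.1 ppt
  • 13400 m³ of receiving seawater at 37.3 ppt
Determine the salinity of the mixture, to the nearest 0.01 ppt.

Mass of salt is conserved:
salt = 10,700×36.6 + 45,900×56.4 + 14,700×0.1 + 13,400×37.3 = 391,620 + 2,588,760 + 1,470 + 499,820 = 3,481,670
volume = 10,700 + 45,900 + 14,700 + 13,400 = 84,700 m³
S = 3,481,670 / 84,700 = 41.1059 ppt

41.11 ppt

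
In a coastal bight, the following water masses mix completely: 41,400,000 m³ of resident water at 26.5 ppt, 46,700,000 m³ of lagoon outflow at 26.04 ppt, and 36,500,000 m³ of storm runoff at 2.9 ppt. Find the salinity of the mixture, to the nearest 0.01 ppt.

Total salt / total volume:
salt = 41,400,000×26.5 + 46,700,000×26.04 + 36,500,000×2.9 = 1,097,100,000 + 1,216,068,000 + 105,850,000 = 2,419,018,000
volume = 41,400,000 + 46,700,000 + 36,500,000 = 124,600,000 m³
S = 2,419,018,000 / 124,600,000 = 19.4143 ppt

19.41 ppt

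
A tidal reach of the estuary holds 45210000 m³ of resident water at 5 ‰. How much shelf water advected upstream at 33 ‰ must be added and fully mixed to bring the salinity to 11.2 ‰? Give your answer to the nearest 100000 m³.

Salt balance: 45,210,000×5 + V×33 = (45,210,000+V)×11.2
226,050,000 + 33V = 506,352,000 + 11.2V
280,302,000 = 21.8V
V = 12,857,889.91 m³

12900000 m³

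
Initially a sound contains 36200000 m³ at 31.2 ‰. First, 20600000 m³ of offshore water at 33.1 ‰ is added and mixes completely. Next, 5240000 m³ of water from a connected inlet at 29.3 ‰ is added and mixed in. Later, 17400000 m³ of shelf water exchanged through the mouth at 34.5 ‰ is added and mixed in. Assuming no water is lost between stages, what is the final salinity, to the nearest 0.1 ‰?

32.3 ‰

Total salt / total volume:
Initial salt = 36,200,000×31.2 = 1,129,440,000
After stage 1: salt = 1,129,440,000 + 20,600,000×33.1 = 1,811,300,000; volume = 56,800,000 m³; S = 31.889 ‰
After stage 2: salt = 1,811,300,000 + 5,240,000×29.3 = 1,964,832,000; volume = 62,040,000 m³; S = 31.67 ‰
After stage 3: salt = 1,964,832,000 + 17,400,000×34.5 = 2,565,132,000; volume = 79,440,000 m³
S = 2,565,132,000 / 79,440,000 = 32.2902 ‰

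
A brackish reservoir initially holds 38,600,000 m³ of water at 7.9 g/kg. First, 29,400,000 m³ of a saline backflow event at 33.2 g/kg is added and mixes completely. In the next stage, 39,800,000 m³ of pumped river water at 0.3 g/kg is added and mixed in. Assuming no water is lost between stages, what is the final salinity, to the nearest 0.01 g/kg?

Conserving salt mass:
Initial salt = 38,600,000×7.9 = 304,940,000
After stage 1: salt = 304,940,000 + 29,400,000×33.2 = 1,281,020,000; volume = 68,000,000 m³; S = 18.839 g/kg
After stage 2: salt = 1,281,020,000 + 39,800,000×0.3 = 1,292,960,000; volume = 107,800,000 m³
S = 1,292,960,000 / 107,800,000 = 11.9941 g/kg

11.99 g/kg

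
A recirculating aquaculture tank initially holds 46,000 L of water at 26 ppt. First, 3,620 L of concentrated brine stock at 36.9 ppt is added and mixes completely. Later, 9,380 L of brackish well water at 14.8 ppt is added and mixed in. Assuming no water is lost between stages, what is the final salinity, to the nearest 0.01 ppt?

24.89 ppt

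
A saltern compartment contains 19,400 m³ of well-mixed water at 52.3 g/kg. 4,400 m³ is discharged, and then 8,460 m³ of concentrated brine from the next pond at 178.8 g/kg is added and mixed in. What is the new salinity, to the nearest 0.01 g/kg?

Remaining after removal: 15,000 m³ at 52.3 g/kg (salt = 784,500)
After addition: salt = 784,500 + 8,460×178.8 = 2,297,148; volume = 23,460 m³
S = 2,297,148 / 23,460 = 97.9176 g/kg

97.92 g/kg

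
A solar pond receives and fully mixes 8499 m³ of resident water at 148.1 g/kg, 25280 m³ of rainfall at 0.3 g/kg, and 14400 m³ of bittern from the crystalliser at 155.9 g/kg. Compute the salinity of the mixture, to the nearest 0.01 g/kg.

Weighted by volume,
salt = 8,499×148.1 + 25,280×0.3 + 14,400×155.9 = 1,258,701.9 + 7,584 + 2,244,960 = 3,511,245.9
volume = 8,499 + 25,280 + 14,400 = 48,179 m³
S = 3,511,245.9 / 48,179 = 72.8792 g/kg

72.88 g/kg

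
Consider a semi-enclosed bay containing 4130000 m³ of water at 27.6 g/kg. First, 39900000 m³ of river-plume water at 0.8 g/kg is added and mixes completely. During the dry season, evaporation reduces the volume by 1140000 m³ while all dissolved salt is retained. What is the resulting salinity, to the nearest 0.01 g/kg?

3.40 g/kg

After mixing: salt = 4,130,000×27.6 + 39,900,000×0.8 = 145,908,000; volume = 44,030,000 m³
After evaporation: salt unchanged = 145,908,000; volume = 44,030,000 − 1,140,000 = 42,890,000 m³
S = 145,908,000 / 42,890,000 = 3.4019 g/kg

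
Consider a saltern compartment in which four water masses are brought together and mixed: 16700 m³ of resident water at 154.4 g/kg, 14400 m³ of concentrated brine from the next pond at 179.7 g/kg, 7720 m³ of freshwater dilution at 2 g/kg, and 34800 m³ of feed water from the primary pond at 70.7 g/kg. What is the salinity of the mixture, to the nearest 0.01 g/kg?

Conserving salt mass:
salt = 16,700×154.4 + 14,400×179.7 + 7,720×2 + 34,800×70.7 = 2,578,480 + 2,587,680 + 15,440 + 2,460,360 = 7,641,960
volume = 16,700 + 14,400 + 7,720 + 34,800 = 73,620 m³
S = 7,641,960 / 73,620 = 103.8028 g/kg

103.80 g/kg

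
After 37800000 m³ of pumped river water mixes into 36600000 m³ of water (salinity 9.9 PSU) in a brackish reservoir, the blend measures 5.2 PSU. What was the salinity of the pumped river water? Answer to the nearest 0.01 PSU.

0.65 PSU

Salt balance: 36,600,000×9.9 + 37,800,000×S = 74,400,000×5.2
362,340,000 + 37,800,000·S = 386,880,000
S = (386,880,000 − 362,340,000) / 37,800,000 = 0.6492 PSU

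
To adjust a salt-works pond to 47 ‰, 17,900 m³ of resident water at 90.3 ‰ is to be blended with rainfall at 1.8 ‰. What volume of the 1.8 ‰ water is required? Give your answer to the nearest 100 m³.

Salt balance: 17,900×90.3 + V×1.8 = (17,900+V)×47
1,616,370 + 1.8V = 841,300 + 47V
775,070 = 45.2V
V = 17,147.57 m³

17100 m³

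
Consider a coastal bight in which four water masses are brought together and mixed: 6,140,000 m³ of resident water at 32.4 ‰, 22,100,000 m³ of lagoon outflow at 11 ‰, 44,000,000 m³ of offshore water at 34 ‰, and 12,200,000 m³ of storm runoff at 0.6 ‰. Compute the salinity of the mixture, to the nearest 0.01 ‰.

Total salt / total volume:
salt = 6,140,000×32.4 + 22,100,000×11 + 44,000,000×34 + 12,200,000×0.6 = 198,936,000 + 243,100,000 + 1,496,000,000 + 7,320,000 = 1,945,356,000
volume = 6,140,000 + 22,100,000 + 44,000,000 + 12,200,000 = 84,440,000 m³
S = 1,945,356,000 / 84,440,000 = 23.0383 ‰

23.04 ‰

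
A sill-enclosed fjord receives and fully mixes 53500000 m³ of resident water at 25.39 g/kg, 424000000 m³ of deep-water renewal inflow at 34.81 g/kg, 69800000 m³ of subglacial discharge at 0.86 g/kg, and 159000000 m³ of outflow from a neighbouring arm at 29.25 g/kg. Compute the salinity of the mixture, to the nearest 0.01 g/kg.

29.49 g/kg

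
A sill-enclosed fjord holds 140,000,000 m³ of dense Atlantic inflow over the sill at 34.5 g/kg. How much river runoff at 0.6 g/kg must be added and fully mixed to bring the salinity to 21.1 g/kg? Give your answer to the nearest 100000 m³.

Salt balance: 140,000,000×34.5 + V×0.6 = (140,000,000+V)×21.1
4,830,000,000 + 0.6V = 2,954,000,000 + 21.1V
1,876,000,000 = 20.5V
V = 91,512,195.12 m³

91500000 m³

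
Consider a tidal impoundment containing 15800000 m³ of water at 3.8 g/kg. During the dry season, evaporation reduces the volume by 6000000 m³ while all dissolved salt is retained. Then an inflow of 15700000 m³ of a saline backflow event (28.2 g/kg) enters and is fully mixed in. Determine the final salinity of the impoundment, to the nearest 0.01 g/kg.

After evaporation: salt = 15,800,000×3.8 = 60,040,000; volume = 15,800,000 − 6,000,000 = 9,800,000 m³
After mixing: salt = 60,040,000 + 15,700,000×28.2 = 502,780,000; volume = 9,800,000 + 15,700,000 = 25,500,000 m³
S = 502,780,000 / 25,500,000 = 19.7169 g/kg

19.72 g/kg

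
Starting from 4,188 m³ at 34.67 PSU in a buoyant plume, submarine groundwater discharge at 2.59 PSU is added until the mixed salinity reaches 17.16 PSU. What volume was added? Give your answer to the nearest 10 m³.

Salt balance: 4,188×34.67 + V×2.59 = (4,188+V)×17.16
145,197.96 + 2.59V = 71,866.08 + 17.16V
73,331.88 = 14.57V
V = 5,033.07 m³

5030 m³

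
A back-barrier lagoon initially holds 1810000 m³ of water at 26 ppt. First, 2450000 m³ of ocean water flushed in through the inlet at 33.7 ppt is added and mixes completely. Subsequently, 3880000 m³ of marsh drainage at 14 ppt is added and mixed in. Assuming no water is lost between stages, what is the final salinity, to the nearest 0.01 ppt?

Total salt / total volume:
Initial salt = 1,810,000×26 = 47,060,000
After stage 1: salt = 47,060,000 + 2,450,000×33.7 = 129,625,000; volume = 4,260,000 m³; S = 30.428 ppt
After stage 2: salt = 129,625,000 + 3,880,000×14 = 183,945,000; volume = 8,140,000 m³
S = 183,945,000 / 8,140,000 = 22.5977 ppt

22.60 ppt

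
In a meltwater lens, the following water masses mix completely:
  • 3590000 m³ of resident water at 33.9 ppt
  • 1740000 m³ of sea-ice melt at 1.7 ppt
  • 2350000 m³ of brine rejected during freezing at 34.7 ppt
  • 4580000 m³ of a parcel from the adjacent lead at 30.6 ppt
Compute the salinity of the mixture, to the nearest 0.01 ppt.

Salt balance:
salt = 3,590,000×33.9 + 1,740,000×1.7 + 2,350,000×34.7 + 4,580,000×30.6 = 121,701,000 + 2,958,000 + 81,545,000 + 140,148,000 = 346,352,000
volume = 3,590,000 + 1,740,000 + 2,350,000 + 4,580,000 = 12,260,000 m³
S = 346,352,000 / 12,260,000 = 28.2506 ppt

28.25 ppt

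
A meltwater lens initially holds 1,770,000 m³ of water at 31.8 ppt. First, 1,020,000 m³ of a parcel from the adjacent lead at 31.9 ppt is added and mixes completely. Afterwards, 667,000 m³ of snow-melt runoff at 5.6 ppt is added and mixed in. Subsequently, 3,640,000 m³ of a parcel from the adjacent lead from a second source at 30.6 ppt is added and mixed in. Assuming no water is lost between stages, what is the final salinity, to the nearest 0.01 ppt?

28.74 ppt

Mass of salt is conserved:
Initial salt = 1,770,000×31.8 = 56,286,000
After stage 1: salt = 56,286,000 + 1,020,000×31.9 = 88,824,000; volume = 2,790,000 m³; S = 31.837 ppt
After stage 2: salt = 88,824,000 + 667,000×5.6 = 92,559,200; volume = 3,457,000 m³; S = 26.774 ppt
After stage 3: salt = 92,559,200 + 3,640,000×30.6 = 203,943,200; volume = 7,097,000 m³
S = 203,943,200 / 7,097,000 = 28.7365 ppt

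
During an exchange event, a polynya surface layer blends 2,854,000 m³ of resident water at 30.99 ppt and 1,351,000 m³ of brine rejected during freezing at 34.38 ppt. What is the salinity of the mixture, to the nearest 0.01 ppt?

32.08 ppt

Weighted by volume,
salt = 2,854,000×30.99 + 1,351,000×34.38 = 88,445,460 + 46,447,380 = 134,892,840
volume = 2,854,000 + 1,351,000 = 4,205,000 m³
S = 134,892,840 / 4,205,000 = 32.0792 ppt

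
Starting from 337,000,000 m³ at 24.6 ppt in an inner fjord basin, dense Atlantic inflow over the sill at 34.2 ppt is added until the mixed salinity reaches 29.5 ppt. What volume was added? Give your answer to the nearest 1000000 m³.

Salt balance: 337,000,000×24.6 + V×34.2 = (337,000,000+V)×29.5
8,290,200,000 + 34.2V = 9,941,500,000 + 29.5V
1,651,300,000 = 4.7V
V = 351,340,425.53 m³

351000000 m³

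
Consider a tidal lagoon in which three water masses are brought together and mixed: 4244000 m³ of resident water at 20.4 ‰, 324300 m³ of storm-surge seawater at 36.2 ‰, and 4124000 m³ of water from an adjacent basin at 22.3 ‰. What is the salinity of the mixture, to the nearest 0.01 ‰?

By conservation of dissolved salt,
salt = 4,244,000×20.4 + 324,300×36.2 + 4,124,000×22.3 = 86,577,600 + 11,739,660 + 91,965,200 = 190,282,460
volume = 4,244,000 + 324,300 + 4,124,000 = 8,692,300 m³
S = 190,282,460 / 8,692,300 = 21.8909 ‰

21.89 ‰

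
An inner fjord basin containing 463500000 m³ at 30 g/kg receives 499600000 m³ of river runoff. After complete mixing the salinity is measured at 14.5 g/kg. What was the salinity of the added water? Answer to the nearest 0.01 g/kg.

Salt balance: 463,500,000×30 + 499,600,000×S = 963,100,000×14.5
13,905,000,000 + 499,600,000·S = 13,964,950,000
S = (13,964,950,000 − 13,905,000,000) / 499,600,000 = 0.12 g/kg

0.12 g/kg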